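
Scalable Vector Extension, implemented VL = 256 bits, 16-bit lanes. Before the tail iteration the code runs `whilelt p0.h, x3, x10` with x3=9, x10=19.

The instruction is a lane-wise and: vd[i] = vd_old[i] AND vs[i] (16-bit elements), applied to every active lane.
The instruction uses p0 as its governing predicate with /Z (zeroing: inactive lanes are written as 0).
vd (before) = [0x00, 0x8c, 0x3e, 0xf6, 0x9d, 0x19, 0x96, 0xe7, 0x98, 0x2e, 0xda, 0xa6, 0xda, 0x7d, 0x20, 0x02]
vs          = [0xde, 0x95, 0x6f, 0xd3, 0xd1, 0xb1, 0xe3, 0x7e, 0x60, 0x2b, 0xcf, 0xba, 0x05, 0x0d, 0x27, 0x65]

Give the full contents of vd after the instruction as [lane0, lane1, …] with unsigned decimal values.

lane count: 256 div 16 = 16
p0[j] = (9+j < 19); true for j=0..9 → 10 lanes set
  i=0: and(0x00,0xde) → 0
  i=1: and(0x8c,0x95) → 132
  i=2: and(0x3e,0x6f) → 46
  i=3: and(0xf6,0xd3) → 210
  i=4: and(0x9d,0xd1) → 145
  i=5: and(0x19,0xb1) → 17
  i=6: and(0x96,0xe3) → 130
  i=7: and(0xe7,0x7e) → 102
  i=8: and(0x98,0x60) → 0
  i=9: and(0x2e,0x2b) → 42
  i=10: tail/zero → 0
  i=11: tail/zero → 0
  i=12: tail/zero → 0
  i=13: tail/zero → 0
  i=14: tail/zero → 0
  i=15: tail/zero → 0

vd = [0, 132, 46, 210, 145, 17, 130, 102, 0, 42, 0, 0, 0, 0, 0, 0]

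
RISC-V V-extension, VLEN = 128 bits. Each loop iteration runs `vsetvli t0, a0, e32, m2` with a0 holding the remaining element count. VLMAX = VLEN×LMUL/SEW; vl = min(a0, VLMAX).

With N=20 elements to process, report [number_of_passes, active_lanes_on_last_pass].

[iterations, last_vl] = [3, 4]

VLMAX = (128 × 2) / 32 = 8 lanes
iterations = ceil(20/8) = 3; final-pass vl = 4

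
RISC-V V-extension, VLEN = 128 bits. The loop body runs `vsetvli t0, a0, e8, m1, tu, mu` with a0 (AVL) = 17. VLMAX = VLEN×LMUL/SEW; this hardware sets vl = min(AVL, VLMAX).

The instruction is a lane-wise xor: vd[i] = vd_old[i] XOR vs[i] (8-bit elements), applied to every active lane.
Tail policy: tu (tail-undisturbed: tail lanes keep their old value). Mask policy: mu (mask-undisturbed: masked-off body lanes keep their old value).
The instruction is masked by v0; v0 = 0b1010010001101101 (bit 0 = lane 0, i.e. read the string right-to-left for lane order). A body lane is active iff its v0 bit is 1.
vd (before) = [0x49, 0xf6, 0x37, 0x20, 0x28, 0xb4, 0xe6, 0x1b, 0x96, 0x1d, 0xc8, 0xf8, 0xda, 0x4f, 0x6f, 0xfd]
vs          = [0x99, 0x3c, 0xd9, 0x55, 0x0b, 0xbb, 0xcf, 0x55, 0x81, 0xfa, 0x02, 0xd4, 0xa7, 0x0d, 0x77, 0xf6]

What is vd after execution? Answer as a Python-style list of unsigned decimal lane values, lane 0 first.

vd = [208, 246, 238, 117, 40, 15, 41, 27, 150, 29, 202, 248, 218, 66, 111, 11]

lanes per group: 128·1/8 = 16
vl ← min(17, 16) = 16
vd[0] xor(0x49,0x99) -> 0xd0
vd[1] mask-off/keep -> 0xf6
vd[2] xor(0x37,0xd9) -> 0xee
vd[3] xor(0x20,0x55) -> 0x75
vd[4] mask-off/keep -> 0x28
vd[5] xor(0xb4,0xbb) -> 0x0f
vd[6] xor(0xe6,0xcf) -> 0x29
vd[7] mask-off/keep -> 0x1b
vd[8] mask-off/keep -> 0x96
vd[9] mask-off/keep -> 0x1d
vd[10] xor(0xc8,0x02) -> 0xca
vd[11] mask-off/keep -> 0xf8
vd[12] mask-off/keep -> 0xda
vd[13] xor(0x4f,0x0d) -> 0x42
vd[14] mask-off/keep -> 0x6f
vd[15] xor(0xfd,0xf6) -> 0x0b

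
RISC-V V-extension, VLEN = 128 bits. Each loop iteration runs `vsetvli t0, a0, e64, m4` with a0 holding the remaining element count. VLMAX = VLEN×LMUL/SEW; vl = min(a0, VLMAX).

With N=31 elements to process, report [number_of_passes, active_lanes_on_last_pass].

[iterations, last_vl] = [4, 7]

VLMAX = VLEN×LMUL/SEW = 128×4/64 = 8
N=31: ⌈31/8⌉ = 4 iters; last vl = 31 − 3×8 = 7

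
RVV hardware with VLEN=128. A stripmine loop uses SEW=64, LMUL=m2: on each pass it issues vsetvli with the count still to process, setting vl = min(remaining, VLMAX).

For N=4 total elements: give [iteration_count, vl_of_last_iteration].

[iterations, last_vl] = [1, 4]

VLMAX = VLEN×LMUL/SEW = 128×2/64 = 4
4 elements at 4/iter → 1 passes, remainder 4 on the last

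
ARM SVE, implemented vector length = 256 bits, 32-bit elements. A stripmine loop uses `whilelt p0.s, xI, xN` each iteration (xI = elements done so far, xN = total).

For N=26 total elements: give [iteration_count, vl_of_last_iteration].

lane count: 256 div 32 = 8
N=26: ⌈26/8⌉ = 4 iters; last vl = 26 − 3×8 = 2

[iterations, last_vl] = [4, 2]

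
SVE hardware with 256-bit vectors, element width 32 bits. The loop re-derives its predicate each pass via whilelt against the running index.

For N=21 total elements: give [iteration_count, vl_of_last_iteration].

[iterations, last_vl] = [3, 5]

register lanes = 256/32 = 8
iterations = ceil(21/8) = 3; final-pass vl = 5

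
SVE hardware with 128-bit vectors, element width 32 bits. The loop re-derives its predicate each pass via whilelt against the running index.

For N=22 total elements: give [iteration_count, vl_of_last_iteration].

register lanes = 128/32 = 4
iterations = ceil(22/4) = 6; final-pass vl = 2

[iterations, last_vl] = [6, 2]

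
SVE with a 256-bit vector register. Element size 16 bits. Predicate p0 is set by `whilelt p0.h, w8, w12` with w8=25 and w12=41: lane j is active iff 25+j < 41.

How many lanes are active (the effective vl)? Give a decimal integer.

256-bit reg / 16-bit elem → 16 lanes
p0[j] = (25+j < 41); true for j=0..15 → 16 lanes set

vl = 16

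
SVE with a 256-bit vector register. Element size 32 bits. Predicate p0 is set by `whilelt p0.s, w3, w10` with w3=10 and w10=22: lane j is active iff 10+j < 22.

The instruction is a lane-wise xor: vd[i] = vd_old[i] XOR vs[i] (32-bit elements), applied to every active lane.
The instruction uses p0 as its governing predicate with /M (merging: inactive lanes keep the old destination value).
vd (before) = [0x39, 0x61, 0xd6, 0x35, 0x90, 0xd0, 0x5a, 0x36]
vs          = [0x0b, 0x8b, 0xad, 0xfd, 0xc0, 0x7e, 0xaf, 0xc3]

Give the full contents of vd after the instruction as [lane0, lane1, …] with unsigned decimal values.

register lanes = 256/32 = 8
whilelt: lane j active iff 10+j < 22 → j < 12 → 8 active
vd[0] xor(0x39,0x0b) -> 0x32
vd[1] xor(0x61,0x8b) -> 0xea
vd[2] xor(0xd6,0xad) -> 0x7b
vd[3] xor(0x35,0xfd) -> 0xc8
vd[4] xor(0x90,0xc0) -> 0x50
vd[5] xor(0xd0,0x7e) -> 0xae
vd[6] xor(0x5a,0xaf) -> 0xf5
vd[7] xor(0x36,0xc3) -> 0xf5

vd = [50, 234, 123, 200, 80, 174, 245, 245]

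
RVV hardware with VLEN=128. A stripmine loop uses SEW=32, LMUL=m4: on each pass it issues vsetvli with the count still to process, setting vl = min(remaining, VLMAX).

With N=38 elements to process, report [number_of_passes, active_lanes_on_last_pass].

[iterations, last_vl] = [3, 6]

lanes per group: 128·4/32 = 16
iterations = ceil(38/16) = 3; final-pass vl = 6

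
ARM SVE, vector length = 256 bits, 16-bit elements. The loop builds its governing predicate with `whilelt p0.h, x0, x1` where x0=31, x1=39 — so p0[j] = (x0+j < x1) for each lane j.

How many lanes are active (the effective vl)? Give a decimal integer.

256-bit reg / 16-bit elem → 16 lanes
whilelt: lane j active iff 31+j < 39 → j < 8 → 8 active

vl = 8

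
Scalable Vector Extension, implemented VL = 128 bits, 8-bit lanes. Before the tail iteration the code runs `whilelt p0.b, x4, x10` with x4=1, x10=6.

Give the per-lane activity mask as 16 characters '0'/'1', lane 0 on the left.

predicate = 1111100000000000

register lanes = 128/8 = 16
p0[j] = (1+j < 6); true for j=0..4 → 5 lanes set
bits (lane 0 leftmost): 1111100000000000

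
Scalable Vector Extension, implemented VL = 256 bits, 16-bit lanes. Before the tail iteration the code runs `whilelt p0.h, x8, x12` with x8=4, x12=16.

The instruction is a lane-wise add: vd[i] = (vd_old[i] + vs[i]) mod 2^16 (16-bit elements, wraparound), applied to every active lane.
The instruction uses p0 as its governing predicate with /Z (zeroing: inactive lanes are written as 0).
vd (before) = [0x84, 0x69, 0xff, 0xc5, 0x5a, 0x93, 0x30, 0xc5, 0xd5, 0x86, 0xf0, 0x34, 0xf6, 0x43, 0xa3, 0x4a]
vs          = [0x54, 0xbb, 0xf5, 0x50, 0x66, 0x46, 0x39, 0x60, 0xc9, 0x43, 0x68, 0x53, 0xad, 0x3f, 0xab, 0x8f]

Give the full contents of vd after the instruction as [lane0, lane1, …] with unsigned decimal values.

register lanes = 256/16 = 16
whilelt: lane j active iff 4+j < 16 → j < 12 → 12 active
vd[0] add(0x84,0x54) -> 0xd8
vd[1] add(0x69,0xbb) -> 0x124
vd[2] add(0xff,0xf5) -> 0x1f4
vd[3] add(0xc5,0x50) -> 0x115
vd[4] add(0x5a,0x66) -> 0xc0
vd[5] add(0x93,0x46) -> 0xd9
vd[6] add(0x30,0x39) -> 0x69
vd[7] add(0xc5,0x60) -> 0x125
vd[8] add(0xd5,0xc9) -> 0x19e
vd[9] add(0x86,0x43) -> 0xc9
vd[10] add(0xf0,0x68) -> 0x158
vd[11] add(0x34,0x53) -> 0x87
vd[12] tail/zero -> 0x00
vd[13] tail/zero -> 0x00
vd[14] tail/zero -> 0x00
vd[15] tail/zero -> 0x00

vd = [216, 292, 500, 277, 192, 217, 105, 293, 414, 201, 344, 135, 0, 0, 0, 0]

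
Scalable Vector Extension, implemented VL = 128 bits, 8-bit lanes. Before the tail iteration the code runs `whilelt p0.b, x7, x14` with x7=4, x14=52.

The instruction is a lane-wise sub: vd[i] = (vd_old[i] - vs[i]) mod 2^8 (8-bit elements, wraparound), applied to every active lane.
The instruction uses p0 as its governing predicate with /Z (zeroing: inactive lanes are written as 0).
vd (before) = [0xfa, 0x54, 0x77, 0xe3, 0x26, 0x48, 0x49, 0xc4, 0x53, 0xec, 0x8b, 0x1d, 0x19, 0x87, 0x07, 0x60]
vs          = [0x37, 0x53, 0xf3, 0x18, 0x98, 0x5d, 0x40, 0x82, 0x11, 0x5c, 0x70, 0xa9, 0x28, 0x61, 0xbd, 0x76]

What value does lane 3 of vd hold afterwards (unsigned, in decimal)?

128-bit reg / 8-bit elem → 16 lanes
active while 4+j < 52, i.e. j ∈ [0,48) capped at 16 ⇒ 16
vd[0] sub(0xfa,0x37) -> 0xc3
vd[1] sub(0x54,0x53) -> 0x01
vd[2] sub(0x77,0xf3) -> 0x84
vd[3] sub(0xe3,0x18) -> 0xcb
vd[4] sub(0x26,0x98) -> 0x8e
vd[5] sub(0x48,0x5d) -> 0xeb
vd[6] sub(0x49,0x40) -> 0x09
vd[7] sub(0xc4,0x82) -> 0x42
vd[8] sub(0x53,0x11) -> 0x42
vd[9] sub(0xec,0x5c) -> 0x90
vd[10] sub(0x8b,0x70) -> 0x1b
vd[11] sub(0x1d,0xa9) -> 0x74
vd[12] sub(0x19,0x28) -> 0xf1
vd[13] sub(0x87,0x61) -> 0x26
vd[14] sub(0x07,0xbd) -> 0x4a
vd[15] sub(0x60,0x76) -> 0xea

vd[3] = 203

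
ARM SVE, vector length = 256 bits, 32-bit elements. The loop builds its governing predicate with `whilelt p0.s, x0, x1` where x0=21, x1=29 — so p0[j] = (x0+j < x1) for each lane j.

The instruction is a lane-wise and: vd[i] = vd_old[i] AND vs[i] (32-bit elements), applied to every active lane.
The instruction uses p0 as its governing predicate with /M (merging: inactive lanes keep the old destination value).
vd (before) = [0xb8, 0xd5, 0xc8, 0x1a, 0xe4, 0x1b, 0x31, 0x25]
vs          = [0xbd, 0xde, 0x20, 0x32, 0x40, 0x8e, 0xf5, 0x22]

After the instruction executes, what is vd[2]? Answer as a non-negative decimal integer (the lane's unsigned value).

vd[2] = 0

lane count: 256 div 32 = 8
whilelt: lane j active iff 21+j < 29 → j < 8 → 8 active
[0] and(0xb8,0xbd) = 0xb8
[1] and(0xd5,0xde) = 0xd4
[2] and(0xc8,0x20) = 0x00
[3] and(0x1a,0x32) = 0x12
[4] and(0xe4,0x40) = 0x40
[5] and(0x1b,0x8e) = 0x0a
[6] and(0x31,0xf5) = 0x31
[7] and(0x25,0x22) = 0x20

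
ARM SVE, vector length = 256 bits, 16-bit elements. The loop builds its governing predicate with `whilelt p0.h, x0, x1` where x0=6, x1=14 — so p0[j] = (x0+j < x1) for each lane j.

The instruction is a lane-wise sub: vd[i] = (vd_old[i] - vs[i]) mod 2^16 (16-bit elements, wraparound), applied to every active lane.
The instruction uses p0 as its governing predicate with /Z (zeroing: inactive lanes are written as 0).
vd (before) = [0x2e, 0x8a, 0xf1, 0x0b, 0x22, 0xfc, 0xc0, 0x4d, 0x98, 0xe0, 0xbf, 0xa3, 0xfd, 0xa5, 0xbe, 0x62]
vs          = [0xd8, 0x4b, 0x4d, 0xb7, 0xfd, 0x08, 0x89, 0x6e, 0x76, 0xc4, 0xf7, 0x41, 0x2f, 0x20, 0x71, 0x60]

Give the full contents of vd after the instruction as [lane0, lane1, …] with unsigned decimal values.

register lanes = 256/16 = 16
active while 6+j < 14, i.e. j ∈ [0,8) capped at 16 ⇒ 8
  i=0: sub(0x2e,0xd8) → 65366
  i=1: sub(0x8a,0x4b) → 63
  i=2: sub(0xf1,0x4d) → 164
  i=3: sub(0x0b,0xb7) → 65364
  i=4: sub(0x22,0xfd) → 65317
  i=5: sub(0xfc,0x08) → 244
  i=6: sub(0xc0,0x89) → 55
  i=7: sub(0x4d,0x6e) → 65503
  i=8: tail/zero → 0
  i=9: tail/zero → 0
  i=10: tail/zero → 0
  i=11: tail/zero → 0
  i=12: tail/zero → 0
  i=13: tail/zero → 0
  i=14: tail/zero → 0
  i=15: tail/zero → 0

vd = [65366, 63, 164, 65364, 65317, 244, 55, 65503, 0, 0, 0, 0, 0, 0, 0, 0]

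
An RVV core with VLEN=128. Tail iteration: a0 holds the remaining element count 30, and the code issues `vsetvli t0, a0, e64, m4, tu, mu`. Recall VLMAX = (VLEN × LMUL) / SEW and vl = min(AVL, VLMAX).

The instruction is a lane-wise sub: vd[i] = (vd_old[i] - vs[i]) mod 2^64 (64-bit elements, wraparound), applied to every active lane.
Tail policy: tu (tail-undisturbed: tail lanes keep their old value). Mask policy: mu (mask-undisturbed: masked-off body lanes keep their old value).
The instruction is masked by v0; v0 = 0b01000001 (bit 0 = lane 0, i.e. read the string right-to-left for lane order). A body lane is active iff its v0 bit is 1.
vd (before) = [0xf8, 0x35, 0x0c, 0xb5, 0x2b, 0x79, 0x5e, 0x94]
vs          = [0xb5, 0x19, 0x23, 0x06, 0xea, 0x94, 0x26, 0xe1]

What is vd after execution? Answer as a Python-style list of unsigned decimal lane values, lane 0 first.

vd = [67, 53, 12, 181, 43, 121, 56, 148]

VLMAX = VLEN×LMUL/SEW = 128×4/64 = 8
AVL=30 > VLMAX=8, so vl = 8
  i=0: sub(0xf8,0xb5) → 67
  i=1: mask-off/keep → 53
  i=2: mask-off/keep → 12
  i=3: mask-off/keep → 181
  i=4: mask-off/keep → 43
  i=5: mask-off/keep → 121
  i=6: sub(0x5e,0x26) → 56
  i=7: mask-off/keep → 148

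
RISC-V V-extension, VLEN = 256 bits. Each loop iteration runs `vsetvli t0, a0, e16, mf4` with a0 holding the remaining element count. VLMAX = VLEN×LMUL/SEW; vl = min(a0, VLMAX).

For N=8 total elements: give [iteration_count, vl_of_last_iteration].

VLMAX = VLEN×LMUL/SEW = 256×1/4/16 = 4
8 elements at 4/iter → 2 passes, remainder 4 on the last

[iterations, last_vl] = [2, 4]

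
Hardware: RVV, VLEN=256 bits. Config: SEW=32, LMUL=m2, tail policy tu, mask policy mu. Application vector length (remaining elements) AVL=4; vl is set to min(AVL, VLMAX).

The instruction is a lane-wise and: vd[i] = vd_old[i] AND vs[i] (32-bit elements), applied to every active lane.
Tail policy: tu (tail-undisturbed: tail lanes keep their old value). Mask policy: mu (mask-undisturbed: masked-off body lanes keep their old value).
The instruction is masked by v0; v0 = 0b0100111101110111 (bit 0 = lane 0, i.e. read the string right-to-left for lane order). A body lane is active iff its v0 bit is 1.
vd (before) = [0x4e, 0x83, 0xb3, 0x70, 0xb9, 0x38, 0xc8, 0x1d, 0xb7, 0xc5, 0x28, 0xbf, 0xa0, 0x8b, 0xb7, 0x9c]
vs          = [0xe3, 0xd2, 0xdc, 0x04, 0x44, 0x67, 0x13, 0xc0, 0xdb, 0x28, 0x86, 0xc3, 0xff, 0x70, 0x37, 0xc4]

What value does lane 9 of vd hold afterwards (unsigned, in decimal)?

vd[9] = 197

lanes per group: 256·2/32 = 16
vl = min(AVL, VLMAX) = min(4, 16) = 4
[0] and(0x4e,0xe3) = 0x42
[1] and(0x83,0xd2) = 0x82
[2] and(0xb3,0xdc) = 0x90
[3] mask-off/keep = 0x70
[4] tail/keep = 0xb9
[5] tail/keep = 0x38
[6] tail/keep = 0xc8
[7] tail/keep = 0x1d
[8] tail/keep = 0xb7
[9] tail/keep = 0xc5
[10] tail/keep = 0x28
[11] tail/keep = 0xbf
[12] tail/keep = 0xa0
[13] tail/keep = 0x8b
[14] tail/keep = 0xb7
[15] tail/keep = 0x9c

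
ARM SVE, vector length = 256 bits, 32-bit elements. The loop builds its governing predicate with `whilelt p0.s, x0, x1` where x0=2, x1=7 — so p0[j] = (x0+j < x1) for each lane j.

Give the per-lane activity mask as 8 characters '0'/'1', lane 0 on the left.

predicate = 11111000

lane count: 256 div 32 = 8
whilelt: lane j active iff 2+j < 7 → j < 5 → 5 active
bits (lane 0 leftmost): 11111000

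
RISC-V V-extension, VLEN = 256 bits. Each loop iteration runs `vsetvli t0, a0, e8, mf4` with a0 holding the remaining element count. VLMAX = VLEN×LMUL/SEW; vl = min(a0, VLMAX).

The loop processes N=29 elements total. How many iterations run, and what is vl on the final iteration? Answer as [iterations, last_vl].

lanes per group: 256·1/4/8 = 8
N=29: ⌈29/8⌉ = 4 iters; last vl = 29 − 3×8 = 5

[iterations, last_vl] = [4, 5]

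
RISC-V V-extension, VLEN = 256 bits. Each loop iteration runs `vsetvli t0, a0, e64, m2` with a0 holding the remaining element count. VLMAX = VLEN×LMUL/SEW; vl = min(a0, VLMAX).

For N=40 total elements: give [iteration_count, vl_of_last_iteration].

[iterations, last_vl] = [5, 8]

VLMAX = VLEN×LMUL/SEW = 256×2/64 = 8
iterations = ceil(40/8) = 5; final-pass vl = 8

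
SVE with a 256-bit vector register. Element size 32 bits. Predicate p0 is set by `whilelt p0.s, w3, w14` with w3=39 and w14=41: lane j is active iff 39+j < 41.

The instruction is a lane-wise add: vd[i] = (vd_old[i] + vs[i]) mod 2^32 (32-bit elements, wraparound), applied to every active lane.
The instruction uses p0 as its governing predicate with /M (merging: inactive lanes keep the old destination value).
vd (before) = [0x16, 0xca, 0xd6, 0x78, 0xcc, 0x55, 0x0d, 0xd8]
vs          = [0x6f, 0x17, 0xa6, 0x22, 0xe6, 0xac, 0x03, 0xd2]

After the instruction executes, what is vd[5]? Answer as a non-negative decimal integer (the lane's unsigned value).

register lanes = 256/32 = 8
active while 39+j < 41, i.e. j ∈ [0,2) capped at 8 ⇒ 2
vd[0] add(0x16,0x6f) -> 0x85
vd[1] add(0xca,0x17) -> 0xe1
vd[2] tail/keep -> 0xd6
vd[3] tail/keep -> 0x78
vd[4] tail/keep -> 0xcc
vd[5] tail/keep -> 0x55
vd[6] tail/keep -> 0x0d
vd[7] tail/keep -> 0xd8

vd[5] = 85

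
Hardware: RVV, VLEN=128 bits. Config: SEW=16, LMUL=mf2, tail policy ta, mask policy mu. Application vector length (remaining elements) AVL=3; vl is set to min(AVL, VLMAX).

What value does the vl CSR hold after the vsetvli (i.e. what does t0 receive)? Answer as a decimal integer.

VLMAX = VLEN×LMUL/SEW = 128×1/2/16 = 4
vl ← min(3, 4) = 3

vl = 3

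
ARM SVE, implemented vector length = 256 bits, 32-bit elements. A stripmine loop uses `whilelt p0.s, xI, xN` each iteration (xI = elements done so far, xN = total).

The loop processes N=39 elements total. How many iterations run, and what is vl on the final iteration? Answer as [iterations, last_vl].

[iterations, last_vl] = [5, 7]

256-bit reg / 32-bit elem → 8 lanes
iterations = ceil(39/8) = 5; final-pass vl = 7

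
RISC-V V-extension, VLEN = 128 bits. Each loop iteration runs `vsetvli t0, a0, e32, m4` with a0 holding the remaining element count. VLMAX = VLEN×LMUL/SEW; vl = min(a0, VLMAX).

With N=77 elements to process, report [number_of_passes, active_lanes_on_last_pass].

lanes per group: 128·4/32 = 16
iterations = ceil(77/16) = 5; final-pass vl = 13

[iterations, last_vl] = [5, 13]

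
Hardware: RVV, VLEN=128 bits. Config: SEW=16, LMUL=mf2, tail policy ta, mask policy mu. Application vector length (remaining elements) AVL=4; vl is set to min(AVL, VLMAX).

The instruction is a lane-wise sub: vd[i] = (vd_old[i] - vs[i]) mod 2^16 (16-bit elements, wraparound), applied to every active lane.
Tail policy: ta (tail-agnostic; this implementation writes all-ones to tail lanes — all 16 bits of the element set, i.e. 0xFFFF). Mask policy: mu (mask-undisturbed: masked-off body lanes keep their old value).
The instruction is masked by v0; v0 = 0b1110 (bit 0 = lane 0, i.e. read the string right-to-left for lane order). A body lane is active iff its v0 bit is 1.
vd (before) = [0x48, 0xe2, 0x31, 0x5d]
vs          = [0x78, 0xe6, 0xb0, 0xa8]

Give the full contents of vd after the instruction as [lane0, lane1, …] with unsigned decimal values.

vd = [72, 65532, 65409, 65461]

VLMAX = VLEN×LMUL/SEW = 128×1/2/16 = 4
vl = min(AVL, VLMAX) = min(4, 4) = 4
  i=0: mask-off/keep → 72
  i=1: sub(0xe2,0xe6) → 65532
  i=2: sub(0x31,0xb0) → 65409
  i=3: sub(0x5d,0xa8) → 65461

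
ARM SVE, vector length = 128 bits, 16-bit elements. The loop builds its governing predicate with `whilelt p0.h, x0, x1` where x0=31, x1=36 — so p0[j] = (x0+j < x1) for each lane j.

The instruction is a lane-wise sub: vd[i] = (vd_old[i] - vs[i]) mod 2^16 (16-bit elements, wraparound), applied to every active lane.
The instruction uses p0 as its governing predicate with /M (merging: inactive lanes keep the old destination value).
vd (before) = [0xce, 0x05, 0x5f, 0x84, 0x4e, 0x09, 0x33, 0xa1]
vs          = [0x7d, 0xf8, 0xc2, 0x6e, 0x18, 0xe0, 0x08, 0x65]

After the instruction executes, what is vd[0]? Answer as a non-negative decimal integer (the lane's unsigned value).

register lanes = 128/16 = 8
active while 31+j < 36, i.e. j ∈ [0,5) capped at 8 ⇒ 5
vd[0] sub(0xce,0x7d) -> 0x51
vd[1] sub(0x05,0xf8) -> 0xff0d
vd[2] sub(0x5f,0xc2) -> 0xff9d
vd[3] sub(0x84,0x6e) -> 0x16
vd[4] sub(0x4e,0x18) -> 0x36
vd[5] tail/keep -> 0x09
vd[6] tail/keep -> 0x33
vd[7] tail/keep -> 0xa1

vd[0] = 81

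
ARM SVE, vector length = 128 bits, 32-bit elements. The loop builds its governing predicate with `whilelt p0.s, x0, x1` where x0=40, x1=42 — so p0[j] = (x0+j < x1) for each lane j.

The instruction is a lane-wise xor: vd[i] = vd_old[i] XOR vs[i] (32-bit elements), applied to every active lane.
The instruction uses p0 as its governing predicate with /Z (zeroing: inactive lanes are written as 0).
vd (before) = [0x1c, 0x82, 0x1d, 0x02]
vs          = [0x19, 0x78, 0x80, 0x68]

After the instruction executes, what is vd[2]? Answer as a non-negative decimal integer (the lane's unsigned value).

vd[2] = 0

lane count: 128 div 32 = 4
p0[j] = (40+j < 42); true for j=0..1 → 2 lanes set
[0] xor(0x1c,0x19) = 0x05
[1] xor(0x82,0x78) = 0xfa
[2] tail/zero = 0x00
[3] tail/zero = 0x00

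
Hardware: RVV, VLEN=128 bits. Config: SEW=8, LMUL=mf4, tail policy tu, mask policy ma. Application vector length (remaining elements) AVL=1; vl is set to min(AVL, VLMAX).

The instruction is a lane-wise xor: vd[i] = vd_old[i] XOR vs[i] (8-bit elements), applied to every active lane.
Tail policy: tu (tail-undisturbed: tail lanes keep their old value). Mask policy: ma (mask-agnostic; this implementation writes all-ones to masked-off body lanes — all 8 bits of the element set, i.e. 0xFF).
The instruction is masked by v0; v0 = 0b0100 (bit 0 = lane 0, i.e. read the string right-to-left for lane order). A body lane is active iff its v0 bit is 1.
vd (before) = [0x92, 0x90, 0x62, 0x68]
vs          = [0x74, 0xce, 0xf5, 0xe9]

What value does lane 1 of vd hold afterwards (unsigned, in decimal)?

vd[1] = 144

VLMAX = VLEN×LMUL/SEW = 128×1/4/8 = 4
vl = min(AVL, VLMAX) = min(1, 4) = 1
[0] mask-off/ones = 0xff
[1] tail/keep = 0x90
[2] tail/keep = 0x62
[3] tail/keep = 0x68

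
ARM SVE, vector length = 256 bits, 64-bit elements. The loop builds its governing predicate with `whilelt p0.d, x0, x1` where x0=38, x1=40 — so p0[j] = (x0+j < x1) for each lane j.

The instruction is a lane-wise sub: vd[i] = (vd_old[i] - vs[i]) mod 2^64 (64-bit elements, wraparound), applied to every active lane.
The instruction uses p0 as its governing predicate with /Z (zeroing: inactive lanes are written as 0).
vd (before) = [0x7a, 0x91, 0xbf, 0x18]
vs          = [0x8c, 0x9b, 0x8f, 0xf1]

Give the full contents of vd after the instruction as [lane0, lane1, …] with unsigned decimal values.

lane count: 256 div 64 = 4
p0[j] = (38+j < 40); true for j=0..1 → 2 lanes set
  i=0: sub(0x7a,0x8c) → 18446744073709551598
  i=1: sub(0x91,0x9b) → 18446744073709551606
  i=2: tail/zero → 0
  i=3: tail/zero → 0

vd = [18446744073709551598, 18446744073709551606, 0, 0]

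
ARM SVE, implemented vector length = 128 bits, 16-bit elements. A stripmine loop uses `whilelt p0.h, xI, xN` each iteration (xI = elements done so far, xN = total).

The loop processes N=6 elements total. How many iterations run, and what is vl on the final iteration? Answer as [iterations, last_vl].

[iterations, last_vl] = [1, 6]

lane count: 128 div 16 = 8
iterations = ceil(6/8) = 1; final-pass vl = 6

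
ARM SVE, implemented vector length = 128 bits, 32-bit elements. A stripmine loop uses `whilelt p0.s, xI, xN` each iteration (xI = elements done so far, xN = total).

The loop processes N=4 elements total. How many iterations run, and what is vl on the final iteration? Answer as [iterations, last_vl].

128-bit reg / 32-bit elem → 4 lanes
iterations = ceil(4/4) = 1; final-pass vl = 4

[iterations, last_vl] = [1, 4]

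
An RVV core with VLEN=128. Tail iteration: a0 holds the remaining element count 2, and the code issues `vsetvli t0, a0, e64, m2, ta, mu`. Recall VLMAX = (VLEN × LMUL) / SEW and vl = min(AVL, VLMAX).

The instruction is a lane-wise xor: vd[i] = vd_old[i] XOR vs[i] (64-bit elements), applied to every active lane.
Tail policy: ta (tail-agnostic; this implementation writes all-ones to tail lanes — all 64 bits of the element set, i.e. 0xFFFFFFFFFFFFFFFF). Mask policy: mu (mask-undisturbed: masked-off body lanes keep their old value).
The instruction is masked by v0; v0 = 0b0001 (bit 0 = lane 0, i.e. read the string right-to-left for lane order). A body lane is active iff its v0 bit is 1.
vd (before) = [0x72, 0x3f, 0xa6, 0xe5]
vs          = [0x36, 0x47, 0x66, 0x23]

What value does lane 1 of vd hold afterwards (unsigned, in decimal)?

vd[1] = 63

VLMAX = (128 × 2) / 64 = 4 lanes
vl = min(AVL, VLMAX) = min(2, 4) = 2
lane  0: xor(0x72,0x36) ⇒ 0x44
lane  1: mask-off/keep ⇒ 0x3f
lane  2: tail/ones ⇒ 0xffffffffffffffff
lane  3: tail/ones ⇒ 0xffffffffffffffff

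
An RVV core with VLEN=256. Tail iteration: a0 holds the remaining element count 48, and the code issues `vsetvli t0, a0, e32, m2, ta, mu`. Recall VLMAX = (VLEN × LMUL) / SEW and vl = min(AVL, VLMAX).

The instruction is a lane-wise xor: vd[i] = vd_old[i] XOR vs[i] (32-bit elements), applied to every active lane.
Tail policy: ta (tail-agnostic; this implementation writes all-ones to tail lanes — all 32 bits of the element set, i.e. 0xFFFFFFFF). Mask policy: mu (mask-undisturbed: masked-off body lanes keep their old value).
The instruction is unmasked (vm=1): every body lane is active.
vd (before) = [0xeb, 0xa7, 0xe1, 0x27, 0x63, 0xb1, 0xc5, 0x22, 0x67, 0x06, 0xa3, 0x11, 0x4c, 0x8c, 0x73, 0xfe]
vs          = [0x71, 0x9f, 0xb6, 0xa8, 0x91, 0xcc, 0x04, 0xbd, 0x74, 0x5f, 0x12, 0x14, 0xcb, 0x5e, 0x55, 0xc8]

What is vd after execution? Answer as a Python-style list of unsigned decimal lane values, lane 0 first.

lanes per group: 256·2/32 = 16
vl = min(AVL, VLMAX) = min(48, 16) = 16
[0] xor(0xeb,0x71) = 0x9a
[1] xor(0xa7,0x9f) = 0x38
[2] xor(0xe1,0xb6) = 0x57
[3] xor(0x27,0xa8) = 0x8f
[4] xor(0x63,0x91) = 0xf2
[5] xor(0xb1,0xcc) = 0x7d
[6] xor(0xc5,0x04) = 0xc1
[7] xor(0x22,0xbd) = 0x9f
[8] xor(0x67,0x74) = 0x13
[9] xor(0x06,0x5f) = 0x59
[10] xor(0xa3,0x12) = 0xb1
[11] xor(0x11,0x14) = 0x05
[12] xor(0x4c,0xcb) = 0x87
[13] xor(0x8c,0x5e) = 0xd2
[14] xor(0x73,0x55) = 0x26
[15] xor(0xfe,0xc8) = 0x36

vd = [154, 56, 87, 143, 242, 125, 193, 159, 19, 89, 177, 5, 135, 210, 38, 54]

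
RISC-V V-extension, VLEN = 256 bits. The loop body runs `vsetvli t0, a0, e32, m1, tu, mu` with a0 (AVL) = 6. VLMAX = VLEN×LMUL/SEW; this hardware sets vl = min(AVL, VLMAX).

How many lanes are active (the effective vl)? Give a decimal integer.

VLMAX = VLEN×LMUL/SEW = 256×1/32 = 8
vl ← min(6, 8) = 6

vl = 6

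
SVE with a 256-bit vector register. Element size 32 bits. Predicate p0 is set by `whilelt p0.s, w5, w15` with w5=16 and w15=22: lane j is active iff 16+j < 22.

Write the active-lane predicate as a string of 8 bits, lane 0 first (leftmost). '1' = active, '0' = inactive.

lane count: 256 div 32 = 8
p0[j] = (16+j < 22); true for j=0..5 → 6 lanes set
bits (lane 0 leftmost): 11111100

predicate = 11111100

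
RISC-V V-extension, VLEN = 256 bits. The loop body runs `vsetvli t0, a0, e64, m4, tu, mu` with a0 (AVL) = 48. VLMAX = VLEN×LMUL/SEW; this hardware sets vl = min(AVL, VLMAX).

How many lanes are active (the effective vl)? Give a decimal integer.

vl = 16

lanes per group: 256·4/64 = 16
AVL=48 > VLMAX=16, so vl = 16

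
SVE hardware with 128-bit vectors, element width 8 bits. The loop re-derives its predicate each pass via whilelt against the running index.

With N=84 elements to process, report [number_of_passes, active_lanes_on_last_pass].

lane count: 128 div 8 = 16
N=84: ⌈84/16⌉ = 6 iters; last vl = 84 − 5×16 = 4

[iterations, last_vl] = [6, 4]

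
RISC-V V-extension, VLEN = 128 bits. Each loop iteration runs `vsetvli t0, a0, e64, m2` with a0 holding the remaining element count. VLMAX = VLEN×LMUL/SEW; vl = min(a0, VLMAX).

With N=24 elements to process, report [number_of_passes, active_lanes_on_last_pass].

[iterations, last_vl] = [6, 4]

lanes per group: 128·2/64 = 4
N=24: ⌈24/4⌉ = 6 iters; last vl = 24 − 5×4 = 4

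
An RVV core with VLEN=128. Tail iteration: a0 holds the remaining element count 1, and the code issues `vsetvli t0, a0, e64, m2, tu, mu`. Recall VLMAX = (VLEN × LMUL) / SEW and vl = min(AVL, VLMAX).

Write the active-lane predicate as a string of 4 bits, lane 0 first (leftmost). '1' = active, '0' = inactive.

predicate = 1000

VLMAX = VLEN×LMUL/SEW = 128×2/64 = 4
vl ← min(1, 4) = 1
bits (lane 0 leftmost): 1000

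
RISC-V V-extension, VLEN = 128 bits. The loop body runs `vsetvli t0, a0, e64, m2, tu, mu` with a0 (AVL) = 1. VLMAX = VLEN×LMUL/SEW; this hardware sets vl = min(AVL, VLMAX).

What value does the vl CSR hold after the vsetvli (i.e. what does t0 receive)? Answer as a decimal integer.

vl = 1

lanes per group: 128·2/64 = 4
AVL=1 ≤ VLMAX=4, so vl = 1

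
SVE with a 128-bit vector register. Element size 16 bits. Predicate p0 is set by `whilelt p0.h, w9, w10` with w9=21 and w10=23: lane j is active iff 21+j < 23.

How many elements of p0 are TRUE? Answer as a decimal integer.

register lanes = 128/16 = 8
whilelt: lane j active iff 21+j < 23 → j < 2 → 2 active

vl = 2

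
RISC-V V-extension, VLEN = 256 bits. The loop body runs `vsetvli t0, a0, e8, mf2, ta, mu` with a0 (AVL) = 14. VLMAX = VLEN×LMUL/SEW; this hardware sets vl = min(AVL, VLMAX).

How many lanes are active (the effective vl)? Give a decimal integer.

VLMAX = VLEN×LMUL/SEW = 256×1/2/8 = 16
AVL=14 ≤ VLMAX=16, so vl = 14

vl = 14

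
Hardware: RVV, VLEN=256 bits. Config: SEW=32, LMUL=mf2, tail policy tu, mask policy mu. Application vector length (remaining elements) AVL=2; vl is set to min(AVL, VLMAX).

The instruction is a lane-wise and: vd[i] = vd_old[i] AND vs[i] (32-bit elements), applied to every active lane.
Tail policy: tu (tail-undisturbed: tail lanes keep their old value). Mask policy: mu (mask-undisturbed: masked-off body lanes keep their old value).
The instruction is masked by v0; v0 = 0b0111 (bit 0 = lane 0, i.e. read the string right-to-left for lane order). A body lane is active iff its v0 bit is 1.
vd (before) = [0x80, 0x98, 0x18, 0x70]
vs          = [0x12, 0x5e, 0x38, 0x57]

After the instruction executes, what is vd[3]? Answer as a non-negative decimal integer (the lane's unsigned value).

vd[3] = 112

VLMAX = VLEN×LMUL/SEW = 256×1/2/32 = 4
vl ← min(2, 4) = 2
[0] and(0x80,0x12) = 0x00
[1] and(0x98,0x5e) = 0x18
[2] tail/keep = 0x18
[3] tail/keep = 0x70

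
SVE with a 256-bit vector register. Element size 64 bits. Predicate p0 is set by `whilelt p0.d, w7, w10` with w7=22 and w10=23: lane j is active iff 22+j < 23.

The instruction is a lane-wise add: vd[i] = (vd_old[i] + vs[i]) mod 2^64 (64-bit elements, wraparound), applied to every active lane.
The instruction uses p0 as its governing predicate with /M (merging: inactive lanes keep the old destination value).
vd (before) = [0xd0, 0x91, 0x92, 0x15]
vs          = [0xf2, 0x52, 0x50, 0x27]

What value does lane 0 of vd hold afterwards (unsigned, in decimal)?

vd[0] = 450

256-bit reg / 64-bit elem → 4 lanes
active while 22+j < 23, i.e. j ∈ [0,1) capped at 4 ⇒ 1
  i=0: add(0xd0,0xf2) → 450
  i=1: tail/keep → 145
  i=2: tail/keep → 146
  i=3: tail/keep → 21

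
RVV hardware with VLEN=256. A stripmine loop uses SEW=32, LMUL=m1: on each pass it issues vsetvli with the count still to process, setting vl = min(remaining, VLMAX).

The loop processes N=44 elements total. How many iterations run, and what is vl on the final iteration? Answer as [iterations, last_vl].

VLMAX = (256 × 1) / 32 = 8 lanes
N=44: ⌈44/8⌉ = 6 iters; last vl = 44 − 5×8 = 4

[iterations, last_vl] = [6, 4]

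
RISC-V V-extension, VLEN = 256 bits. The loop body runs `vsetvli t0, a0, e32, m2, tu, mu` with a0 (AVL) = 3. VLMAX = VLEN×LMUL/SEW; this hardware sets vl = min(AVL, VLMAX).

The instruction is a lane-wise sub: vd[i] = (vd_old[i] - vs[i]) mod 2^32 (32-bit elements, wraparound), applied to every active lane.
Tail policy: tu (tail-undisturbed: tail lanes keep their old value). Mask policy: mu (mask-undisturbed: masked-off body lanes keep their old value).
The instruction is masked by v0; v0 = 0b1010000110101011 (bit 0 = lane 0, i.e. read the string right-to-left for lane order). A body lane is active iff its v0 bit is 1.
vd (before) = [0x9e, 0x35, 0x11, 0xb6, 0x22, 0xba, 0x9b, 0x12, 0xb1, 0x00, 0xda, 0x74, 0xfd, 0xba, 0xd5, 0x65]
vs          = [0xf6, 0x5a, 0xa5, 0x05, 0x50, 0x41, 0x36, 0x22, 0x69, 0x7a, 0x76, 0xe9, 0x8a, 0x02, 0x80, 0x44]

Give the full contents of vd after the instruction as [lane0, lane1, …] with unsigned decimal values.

VLMAX = (256 × 2) / 32 = 16 lanes
AVL=3 ≤ VLMAX=16, so vl = 3
lane  0: sub(0x9e,0xf6) ⇒ 0xffffffa8
lane  1: sub(0x35,0x5a) ⇒ 0xffffffdb
lane  2: mask-off/keep ⇒ 0x11
lane  3: tail/keep ⇒ 0xb6
lane  4: tail/keep ⇒ 0x22
lane  5: tail/keep ⇒ 0xba
lane  6: tail/keep ⇒ 0x9b
lane  7: tail/keep ⇒ 0x12
lane  8: tail/keep ⇒ 0xb1
lane  9: tail/keep ⇒ 0x00
lane 10: tail/keep ⇒ 0xda
lane 11: tail/keep ⇒ 0x74
lane 12: tail/keep ⇒ 0xfd
lane 13: tail/keep ⇒ 0xba
lane 14: tail/keep ⇒ 0xd5
lane 15: tail/keep ⇒ 0x65

vd = [4294967208, 4294967259, 17, 182, 34, 186, 155, 18, 177, 0, 218, 116, 253, 186, 213, 101]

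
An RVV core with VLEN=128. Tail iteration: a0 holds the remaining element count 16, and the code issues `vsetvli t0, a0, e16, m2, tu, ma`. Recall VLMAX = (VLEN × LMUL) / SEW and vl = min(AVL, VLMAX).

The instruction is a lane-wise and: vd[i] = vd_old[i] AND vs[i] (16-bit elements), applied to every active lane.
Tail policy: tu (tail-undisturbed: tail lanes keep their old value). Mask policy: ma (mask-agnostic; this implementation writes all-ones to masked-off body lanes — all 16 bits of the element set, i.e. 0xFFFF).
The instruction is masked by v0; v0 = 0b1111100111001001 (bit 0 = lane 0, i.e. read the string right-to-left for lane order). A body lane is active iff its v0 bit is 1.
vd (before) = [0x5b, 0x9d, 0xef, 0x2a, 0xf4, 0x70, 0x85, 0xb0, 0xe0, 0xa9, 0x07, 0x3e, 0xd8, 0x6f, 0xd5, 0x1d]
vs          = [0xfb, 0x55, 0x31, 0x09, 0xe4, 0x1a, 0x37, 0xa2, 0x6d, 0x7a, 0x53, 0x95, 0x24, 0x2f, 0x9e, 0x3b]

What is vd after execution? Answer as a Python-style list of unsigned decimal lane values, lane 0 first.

VLMAX = VLEN×LMUL/SEW = 128×2/16 = 16
AVL=16 ≤ VLMAX=16, so vl = 16
[0] and(0x5b,0xfb) = 0x5b
[1] mask-off/ones = 0xffff
[2] mask-off/ones = 0xffff
[3] and(0x2a,0x09) = 0x08
[4] mask-off/ones = 0xffff
[5] mask-off/ones = 0xffff
[6] and(0x85,0x37) = 0x05
[7] and(0xb0,0xa2) = 0xa0
[8] and(0xe0,0x6d) = 0x60
[9] mask-off/ones = 0xffff
[10] mask-off/ones = 0xffff
[11] and(0x3e,0x95) = 0x14
[12] and(0xd8,0x24) = 0x00
[13] and(0x6f,0x2f) = 0x2f
[14] and(0xd5,0x9e) = 0x94
[15] and(0x1d,0x3b) = 0x19

vd = [91, 65535, 65535, 8, 65535, 65535, 5, 160, 96, 65535, 65535, 20, 0, 47, 148, 25]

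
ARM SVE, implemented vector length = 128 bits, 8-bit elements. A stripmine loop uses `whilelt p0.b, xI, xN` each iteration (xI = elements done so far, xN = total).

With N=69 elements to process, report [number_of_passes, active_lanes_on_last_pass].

register lanes = 128/8 = 16
69 elements at 16/iter → 5 passes, remainder 5 on the last

[iterations, last_vl] = [5, 5]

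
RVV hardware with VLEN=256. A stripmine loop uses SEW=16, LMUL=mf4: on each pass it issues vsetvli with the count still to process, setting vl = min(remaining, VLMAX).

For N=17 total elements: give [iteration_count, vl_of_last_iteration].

VLMAX = (256 × 1/4) / 16 = 4 lanes
17 elements at 4/iter → 5 passes, remainder 1 on the last

[iterations, last_vl] = [5, 1]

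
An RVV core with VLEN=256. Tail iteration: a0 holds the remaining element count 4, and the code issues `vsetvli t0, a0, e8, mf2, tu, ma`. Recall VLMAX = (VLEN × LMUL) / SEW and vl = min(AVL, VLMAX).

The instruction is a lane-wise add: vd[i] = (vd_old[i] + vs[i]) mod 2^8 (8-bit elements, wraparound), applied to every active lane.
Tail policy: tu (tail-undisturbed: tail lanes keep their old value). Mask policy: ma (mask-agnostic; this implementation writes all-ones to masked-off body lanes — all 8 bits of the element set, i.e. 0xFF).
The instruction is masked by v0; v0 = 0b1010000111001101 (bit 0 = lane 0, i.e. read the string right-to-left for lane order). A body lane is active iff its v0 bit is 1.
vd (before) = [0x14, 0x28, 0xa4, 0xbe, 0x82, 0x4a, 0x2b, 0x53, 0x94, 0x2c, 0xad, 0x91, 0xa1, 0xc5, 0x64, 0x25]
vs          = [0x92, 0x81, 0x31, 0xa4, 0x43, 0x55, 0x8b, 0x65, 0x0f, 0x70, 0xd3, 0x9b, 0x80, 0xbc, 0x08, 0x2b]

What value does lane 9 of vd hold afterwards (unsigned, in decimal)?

VLMAX = (256 × 1/2) / 8 = 16 lanes
vl = min(AVL, VLMAX) = min(4, 16) = 4
[0] add(0x14,0x92) = 0xa6
[1] mask-off/ones = 0xff
[2] add(0xa4,0x31) = 0xd5
[3] add(0xbe,0xa4) = 0x62
[4] tail/keep = 0x82
[5] tail/keep = 0x4a
[6] tail/keep = 0x2b
[7] tail/keep = 0x53
[8] tail/keep = 0x94
[9] tail/keep = 0x2c
[10] tail/keep = 0xad
[11] tail/keep = 0x91
[12] tail/keep = 0xa1
[13] tail/keep = 0xc5
[14] tail/keep = 0x64
[15] tail/keep = 0x25

vd[9] = 44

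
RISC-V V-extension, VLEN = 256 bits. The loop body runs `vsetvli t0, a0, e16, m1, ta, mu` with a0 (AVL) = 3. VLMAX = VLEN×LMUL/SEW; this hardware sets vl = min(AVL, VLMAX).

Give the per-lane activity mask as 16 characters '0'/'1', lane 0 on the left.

VLMAX = VLEN×LMUL/SEW = 256×1/16 = 16
vl = min(AVL, VLMAX) = min(3, 16) = 3
bits (lane 0 leftmost): 1110000000000000

predicate = 1110000000000000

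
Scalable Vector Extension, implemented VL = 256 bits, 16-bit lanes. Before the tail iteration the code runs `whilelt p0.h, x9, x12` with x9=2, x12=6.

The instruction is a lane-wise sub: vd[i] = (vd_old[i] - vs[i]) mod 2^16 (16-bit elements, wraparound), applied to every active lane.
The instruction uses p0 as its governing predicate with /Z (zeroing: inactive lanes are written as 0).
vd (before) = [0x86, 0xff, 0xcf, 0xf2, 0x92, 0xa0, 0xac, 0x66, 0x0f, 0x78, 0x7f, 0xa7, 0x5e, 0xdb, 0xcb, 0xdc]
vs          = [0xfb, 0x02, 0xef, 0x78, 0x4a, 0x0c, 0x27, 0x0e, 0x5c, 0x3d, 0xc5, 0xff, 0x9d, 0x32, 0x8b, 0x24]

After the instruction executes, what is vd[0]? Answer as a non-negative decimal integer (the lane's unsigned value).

lane count: 256 div 16 = 16
p0[j] = (2+j < 6); true for j=0..3 → 4 lanes set
[0] sub(0x86,0xfb) = 0xff8b
[1] sub(0xff,0x02) = 0xfd
[2] sub(0xcf,0xef) = 0xffe0
[3] sub(0xf2,0x78) = 0x7a
[4] tail/zero = 0x00
[5] tail/zero = 0x00
[6] tail/zero = 0x00
[7] tail/zero = 0x00
[8] tail/zero = 0x00
[9] tail/zero = 0x00
[10] tail/zero = 0x00
[11] tail/zero = 0x00
[12] tail/zero = 0x00
[13] tail/zero = 0x00
[14] tail/zero = 0x00
[15] tail/zero = 0x00

vd[0] = 65419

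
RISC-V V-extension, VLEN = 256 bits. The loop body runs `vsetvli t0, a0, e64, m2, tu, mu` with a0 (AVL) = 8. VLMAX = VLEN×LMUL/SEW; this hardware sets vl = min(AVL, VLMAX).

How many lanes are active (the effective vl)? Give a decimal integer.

vl = 8

VLMAX = VLEN×LMUL/SEW = 256×2/64 = 8
AVL=8 ≤ VLMAX=8, so vl = 8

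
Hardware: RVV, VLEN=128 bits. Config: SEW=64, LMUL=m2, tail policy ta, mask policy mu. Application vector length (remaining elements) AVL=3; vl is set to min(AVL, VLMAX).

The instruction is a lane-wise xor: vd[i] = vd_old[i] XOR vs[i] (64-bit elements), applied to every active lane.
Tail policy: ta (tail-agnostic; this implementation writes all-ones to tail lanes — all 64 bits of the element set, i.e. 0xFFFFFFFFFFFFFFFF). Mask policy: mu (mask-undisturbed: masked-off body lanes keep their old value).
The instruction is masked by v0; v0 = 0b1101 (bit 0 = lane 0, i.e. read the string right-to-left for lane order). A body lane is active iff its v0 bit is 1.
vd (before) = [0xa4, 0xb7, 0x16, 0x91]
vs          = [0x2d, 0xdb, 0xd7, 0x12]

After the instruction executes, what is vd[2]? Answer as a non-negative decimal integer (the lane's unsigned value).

lanes per group: 128·2/64 = 4
AVL=3 ≤ VLMAX=4, so vl = 3
  i=0: xor(0xa4,0x2d) → 137
  i=1: mask-off/keep → 183
  i=2: xor(0x16,0xd7) → 193
  i=3: tail/ones → 18446744073709551615

vd[2] = 193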